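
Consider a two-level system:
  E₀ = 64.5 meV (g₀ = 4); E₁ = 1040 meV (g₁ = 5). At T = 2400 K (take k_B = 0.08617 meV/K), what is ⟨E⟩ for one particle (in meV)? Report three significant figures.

k_BT = 0.08617 × 2400 K = 206.81 meV.
Eᵢ/kT = 0.31188, 5.0288.
Z = Σ gᵢe^(−Eᵢ/kT) = 4·e^(−0.31188) + 5·e^(−5.0288) = 2.9283 + 0.032733 = 2.9610.
⟨E⟩ = Σ Eᵢ gᵢe^(−Eᵢ/kT) / Z = (64.5·2.9283 + 1040·0.032733) / 2.9610 = 75.3 meV.

75.3 meV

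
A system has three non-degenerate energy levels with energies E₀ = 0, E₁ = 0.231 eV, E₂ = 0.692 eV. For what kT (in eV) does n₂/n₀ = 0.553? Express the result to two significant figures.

1.2 eV

n₂/n₀ = exp[−(E₂−E₀)/kT] = 0.553.
⇒ (E₂−E₀)/kT = ln(1/0.553) = ln(1.808) = 0.5922.
kT = 0.692 eV / 0.5922 = 1.2 eV.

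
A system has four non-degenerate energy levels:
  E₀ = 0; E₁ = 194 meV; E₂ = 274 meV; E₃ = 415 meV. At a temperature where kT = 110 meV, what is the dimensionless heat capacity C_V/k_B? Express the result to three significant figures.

0.859

Eᵢ/kT = 0, 1.7636, 2.4909, 3.7727.
Z = Σ e^(−Eᵢ/kT) = e^(−0) + e^(−1.7636) + e^(−2.4909) + e^(−3.7727) = 1.0000 + 0.17143 + 0.082835 + 0.022990 = 1.2773.
⟨E⟩ = 51.276 meV, ⟨E²⟩ = 13020 meV².
C_V/k_B = (⟨E²⟩ − ⟨E⟩²)/(kT)² = (13020 − 2629.2)/12100 = 0.859.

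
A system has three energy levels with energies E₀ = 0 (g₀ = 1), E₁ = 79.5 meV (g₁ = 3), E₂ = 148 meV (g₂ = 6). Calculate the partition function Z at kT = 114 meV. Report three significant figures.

Eᵢ/kT = 0, 0.69737, 1.2982.
Z = Σ gᵢe^(−Eᵢ/kT) = 1·e^(−0) + 3·e^(−0.69737) + 6·e^(−1.2982) = 1.0000 + 1.4937 + 1.6381 = 4.1318.

Z = 4.13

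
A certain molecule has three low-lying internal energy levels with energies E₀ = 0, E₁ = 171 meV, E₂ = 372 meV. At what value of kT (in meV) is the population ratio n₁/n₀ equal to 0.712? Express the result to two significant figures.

500 meV

n₁/n₀ = exp[−(E₁−E₀)/kT] = 0.712.
⇒ (E₁−E₀)/kT = ln(1/0.712) = ln(1.404) = 0.3393.
kT = 171 meV / 0.3393 = 500 meV.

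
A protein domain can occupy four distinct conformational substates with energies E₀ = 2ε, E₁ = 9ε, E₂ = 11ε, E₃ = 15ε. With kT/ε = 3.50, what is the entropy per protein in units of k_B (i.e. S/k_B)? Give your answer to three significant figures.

0.663

Eᵢ/kT = 0.57143, 2.5714, 3.1429, 4.2857.
Z = Σ e^(−Eᵢ/kT) = e^(−0.57143) + e^(−2.5714) + e^(−3.1429) + e^(−4.2857) = 0.56472 + 0.076428 + 0.043157 + 0.013764 = 0.69807.
⟨E⟩ = Σ EᵢPᵢ = 3.5791 ε.
S/k_B = ln Z + ⟨E⟩/kT = ln(0.69807) + 3.5791/3.50 = -0.35944 + 1.0226 = 0.663.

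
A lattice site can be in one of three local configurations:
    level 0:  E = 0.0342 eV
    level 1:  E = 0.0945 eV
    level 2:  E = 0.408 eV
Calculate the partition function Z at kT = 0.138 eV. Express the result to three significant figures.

Z = 1.34

Eᵢ/kT = 0.24783, 0.68478, 2.9565.
Z = Σ e^(−Eᵢ/kT) = e^(−0.24783) + e^(−0.68478) + e^(−2.9565) = 0.78049 + 0.50420 + 0.052001 = 1.3367.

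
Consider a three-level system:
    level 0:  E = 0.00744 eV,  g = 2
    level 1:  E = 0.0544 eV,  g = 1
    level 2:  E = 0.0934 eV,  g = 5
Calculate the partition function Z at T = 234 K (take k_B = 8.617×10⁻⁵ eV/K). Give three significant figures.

Z = 1.50

k_BT = 8.617×10⁻⁵ × 234 K = 0.020164 eV.
Eᵢ/kT = 0.36897, 2.6979, 4.6320.
Z = Σ gᵢe^(−Eᵢ/kT) = 2·e^(−0.36897) + 1·e^(−2.6979) + 5·e^(−4.6320) = 1.3829 + 0.067347 + 0.048676 = 1.4989.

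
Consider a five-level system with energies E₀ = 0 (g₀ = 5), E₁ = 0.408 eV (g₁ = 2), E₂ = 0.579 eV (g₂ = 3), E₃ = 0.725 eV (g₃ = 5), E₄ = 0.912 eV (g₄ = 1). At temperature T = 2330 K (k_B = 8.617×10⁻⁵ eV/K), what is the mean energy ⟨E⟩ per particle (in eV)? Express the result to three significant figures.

0.0559 eV

k_BT = 8.617×10⁻⁵ × 2330 K = 0.20078 eV.
Eᵢ/kT = 0, 2.0321, 2.8838, 3.6109, 4.5423.
Z = Σ gᵢe^(−Eᵢ/kT) = 5·e^(−0) + 2·e^(−2.0321) + 3·e^(−2.8838) + 5·e^(−3.6109) + 1·e^(−4.5423) = 5.0000 + 0.26212 + 0.16777 + 0.13514 + 0.010649 = 5.5757.
⟨E⟩ = Σ Eᵢ gᵢe^(−Eᵢ/kT) / Z = (0·5.0000 + 0.408·0.26212 + 0.579·0.16777 + 0.725·0.13514 + 0.912·0.010649) / 5.5757 = 0.0559 eV.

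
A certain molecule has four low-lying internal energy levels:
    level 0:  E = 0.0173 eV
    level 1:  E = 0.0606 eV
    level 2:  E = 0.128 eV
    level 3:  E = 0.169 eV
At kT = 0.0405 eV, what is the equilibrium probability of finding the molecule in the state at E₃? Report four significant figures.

0.01649

Eᵢ/kT = 0.427160, 1.49630, 3.16049, 4.17284.
Z = Σ e^(−Eᵢ/kT) = e^(−0.427160) + e^(−1.49630) + e^(−3.16049) + e^(−4.17284) = 0.652359 + 0.223957 + 0.0424050 + 0.0154084 = 0.934129.
P₃ = e^(−E₃/kT) / Z = 0.0154084/0.934129 = 0.01649.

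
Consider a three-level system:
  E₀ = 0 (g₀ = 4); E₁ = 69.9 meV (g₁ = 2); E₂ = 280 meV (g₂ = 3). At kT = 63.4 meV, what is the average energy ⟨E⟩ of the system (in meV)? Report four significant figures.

12.03 meV

Eᵢ/kT = 0, 1.10252, 4.41640.
Z = Σ gᵢe^(−Eᵢ/kT) = 4·e^(−0) + 2·e^(−1.10252) + 3·e^(−4.41640) = 4.00000 + 0.664067 + 0.0362329 = 4.70030.
⟨E⟩ = Σ Eᵢ gᵢe^(−Eᵢ/kT) / Z = (0·4.00000 + 69.9·0.664067 + 280·0.0362329) / 4.70030 = 12.03 meV.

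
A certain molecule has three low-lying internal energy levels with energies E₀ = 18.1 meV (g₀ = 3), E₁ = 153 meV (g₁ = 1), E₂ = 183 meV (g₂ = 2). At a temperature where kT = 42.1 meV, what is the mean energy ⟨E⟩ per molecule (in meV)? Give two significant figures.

Eᵢ/kT = 0.4299, 3.634, 4.347.
Z = Σ gᵢe^(−Eᵢ/kT) = 3·e^(−0.4299) + 1·e^(−3.634) + 2·e^(−4.347) = 1.952 + 0.02641 + 0.02589 = 2.004.
⟨E⟩ = Σ Eᵢ gᵢe^(−Eᵢ/kT) / Z = (18.1·1.952 + 153·0.02641 + 183·0.02589) / 2.004 = 22 meV.

22 meV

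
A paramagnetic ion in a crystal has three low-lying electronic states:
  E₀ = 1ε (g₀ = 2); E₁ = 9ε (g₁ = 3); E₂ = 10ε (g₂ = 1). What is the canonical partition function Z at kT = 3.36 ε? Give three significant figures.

Z = 1.74

Eᵢ/kT = 0.29762, 2.6786, 2.9762.
Z = Σ gᵢe^(−Eᵢ/kT) = 2·e^(−0.29762) + 3·e^(−2.6786) + 1·e^(−2.9762) = 1.4852 + 0.20598 + 0.050986 = 1.7422.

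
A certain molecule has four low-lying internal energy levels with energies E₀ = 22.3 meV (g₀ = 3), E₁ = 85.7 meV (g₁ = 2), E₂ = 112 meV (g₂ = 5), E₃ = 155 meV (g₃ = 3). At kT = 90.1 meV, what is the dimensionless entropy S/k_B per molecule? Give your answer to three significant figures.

Eᵢ/kT = 0.24750, 0.95117, 1.2431, 1.7203.
Z = Σ gᵢe^(−Eᵢ/kT) = 3·e^(−0.24750) + 2·e^(−0.95117) + 5·e^(−1.2431) + 3·e^(−1.7203) = 2.3423 + 0.77258 + 1.4424 + 0.53704 = 5.0943.
⟨E⟩ = Σ EᵢPᵢ = 71.302 meV.
S/k_B = ln Z + ⟨E⟩/kT = ln(5.0943) + 71.302/90.1 = 1.6281 + 0.79137 = 2.42.

2.42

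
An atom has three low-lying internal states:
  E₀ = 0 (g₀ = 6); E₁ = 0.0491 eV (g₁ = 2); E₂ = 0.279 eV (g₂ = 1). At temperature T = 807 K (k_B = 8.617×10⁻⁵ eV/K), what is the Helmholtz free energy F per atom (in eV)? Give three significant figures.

-0.135 eV

k_BT = 8.617×10⁻⁵ × 807 K = 0.069539 eV.
Eᵢ/kT = 0, 0.70608, 4.0121.
Z = Σ gᵢe^(−Eᵢ/kT) = 6·e^(−0) + 2·e^(−0.70608) + 1·e^(−4.0121) = 6.0000 + 0.98715 + 0.018095 = 7.0052.
F = −kT ln Z = −0.069539 × ln(7.0052) = −0.069539 × 1.9467 = -0.135 eV.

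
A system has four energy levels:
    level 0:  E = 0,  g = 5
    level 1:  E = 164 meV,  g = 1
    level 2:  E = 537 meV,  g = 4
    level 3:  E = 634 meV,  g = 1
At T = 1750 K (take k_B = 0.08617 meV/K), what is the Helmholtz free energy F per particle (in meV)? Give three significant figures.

k_BT = 0.08617 × 1750 K = 150.80 meV.
Eᵢ/kT = 0, 1.0875, 3.5610, 4.2042.
Z = Σ gᵢe^(−Eᵢ/kT) = 5·e^(−0) + 1·e^(−1.0875) + 4·e^(−3.5610) + 1·e^(−4.2042) = 5.0000 + 0.33706 + 0.11364 + 0.014933 = 5.4656.
F = −kT ln Z = −150.80 × ln(5.4656) = −150.80 × 1.6985 = -256 meV.

-256 meV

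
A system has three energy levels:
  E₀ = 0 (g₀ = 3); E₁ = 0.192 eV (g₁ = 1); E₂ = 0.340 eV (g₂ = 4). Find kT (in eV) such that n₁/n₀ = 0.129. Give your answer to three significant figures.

0.202 eV

n₁/n₀ = (g₁/g₀) exp[−(E₁−E₀)/kT] = 0.129.
⇒ (E₁−E₀)/kT = ln((1/3)/0.129) = ln(2.5840) = 0.94934.
kT = 0.192 eV / 0.94934 = 0.202 eV.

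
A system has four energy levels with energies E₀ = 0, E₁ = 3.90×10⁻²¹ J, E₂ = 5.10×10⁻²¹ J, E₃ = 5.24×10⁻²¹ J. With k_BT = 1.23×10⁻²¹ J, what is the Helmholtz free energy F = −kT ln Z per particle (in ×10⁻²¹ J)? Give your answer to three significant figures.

-0.0854 ×10⁻²¹ J

Eᵢ/kT = 0, 3.1707, 4.1463, 4.2602.
Z = Σ e^(−Eᵢ/kT) = e^(−0) + e^(−3.1707) + e^(−4.1463) + e^(−4.2602) = 1.0000 + 0.041974 + 0.015823 + 0.014119 = 1.0719.
F = −kT ln Z = −1.23 × ln(1.0719) = −1.23 × 0.069433 = -0.0854 ×10⁻²¹ J.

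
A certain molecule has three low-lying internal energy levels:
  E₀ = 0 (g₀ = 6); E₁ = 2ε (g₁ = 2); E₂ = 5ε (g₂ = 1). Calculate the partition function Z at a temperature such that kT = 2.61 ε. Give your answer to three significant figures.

Z = 7.08

Eᵢ/kT = 0, 0.76628, 1.9157.
Z = Σ gᵢe^(−Eᵢ/kT) = 6·e^(−0) + 2·e^(−0.76628) + 1·e^(−1.9157) = 6.0000 + 0.92948 + 0.14724 = 7.0767.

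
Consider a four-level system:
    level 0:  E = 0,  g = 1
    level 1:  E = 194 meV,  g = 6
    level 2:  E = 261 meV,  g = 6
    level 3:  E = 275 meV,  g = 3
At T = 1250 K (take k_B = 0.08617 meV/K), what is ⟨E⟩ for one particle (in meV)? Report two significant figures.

140 meV

k_BT = 0.08617 × 1250 K = 107.7 meV.
Eᵢ/kT = 0, 1.801, 2.423, 2.553.
Z = Σ gᵢe^(−Eᵢ/kT) = 1·e^(−0) + 6·e^(−1.801) + 6·e^(−2.423) + 3·e^(−2.553) = 1.000 + 0.9908 + 0.5319 + 0.2335 = 2.756.
⟨E⟩ = Σ Eᵢ gᵢe^(−Eᵢ/kT) / Z = (0·1.000 + 194·0.9908 + 261·0.5319 + 275·0.2335) / 2.756 = 140 meV.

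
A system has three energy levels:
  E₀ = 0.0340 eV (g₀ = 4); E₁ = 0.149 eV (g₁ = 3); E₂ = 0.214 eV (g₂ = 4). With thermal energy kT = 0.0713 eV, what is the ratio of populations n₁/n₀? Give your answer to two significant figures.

n₁/n₀ = (g₁/g₀) exp[−(E₁−E₀)/kT] = (3/4) × exp(−(0.1150 eV)/(0.0713 eV)) = (3/4) × exp(-1.613) = 0.15.

0.15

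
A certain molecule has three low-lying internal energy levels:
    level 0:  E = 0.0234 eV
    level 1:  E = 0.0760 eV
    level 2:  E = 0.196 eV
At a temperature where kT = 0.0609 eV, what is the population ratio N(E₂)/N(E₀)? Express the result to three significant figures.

n₂/n₀ = exp[−(E₂−E₀)/kT] = exp(−(0.1726 eV)/(0.0609 eV)) = exp(-2.8342) = 0.0588.

0.0588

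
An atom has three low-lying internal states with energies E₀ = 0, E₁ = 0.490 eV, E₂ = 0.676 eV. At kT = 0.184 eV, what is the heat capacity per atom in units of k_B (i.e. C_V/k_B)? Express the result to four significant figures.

Eᵢ/kT = 0, 2.66304, 3.67391.
Z = Σ e^(−Eᵢ/kT) = e^(−0) + e^(−2.66304) + e^(−3.67391) = 1.00000 + 0.0697359 + 0.0253771 = 1.09511.
⟨E⟩ = 0.0468679 eV, ⟨E²⟩ = 0.0258790 eV².
C_V/k_B = (⟨E²⟩ − ⟨E⟩²)/(kT)² = (0.0258790 − 0.00219660)/0.0338560 = 0.6995.

0.6995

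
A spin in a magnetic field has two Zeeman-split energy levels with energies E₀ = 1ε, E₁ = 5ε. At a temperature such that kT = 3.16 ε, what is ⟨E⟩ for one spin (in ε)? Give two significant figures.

Eᵢ/kT = 0.3165, 1.582.
Z = Σ e^(−Eᵢ/kT) = e^(−0.3165) + e^(−1.582) = 0.7287 + 0.2056 = 0.9343.
⟨E⟩ = Σ Eᵢ e^(−Eᵢ/kT) / Z = (1·0.7287 + 5·0.2056) / 0.9343 = 1.9 ε.

1.9 ε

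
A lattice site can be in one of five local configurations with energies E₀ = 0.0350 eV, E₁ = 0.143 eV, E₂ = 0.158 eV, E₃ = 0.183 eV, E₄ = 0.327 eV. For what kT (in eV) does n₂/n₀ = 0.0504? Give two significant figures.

n₂/n₀ = exp[−(E₂−E₀)/kT] = 0.0504.
⇒ (E₂−E₀)/kT = ln(1/0.0504) = ln(19.84) = 2.988.
kT = 0.1230 eV / 2.988 = 0.041 eV.

0.041 eV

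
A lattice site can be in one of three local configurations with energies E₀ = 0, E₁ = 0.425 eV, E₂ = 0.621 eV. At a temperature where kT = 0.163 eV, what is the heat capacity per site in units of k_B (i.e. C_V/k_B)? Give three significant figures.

0.687

Eᵢ/kT = 0, 2.6074, 3.8098.
Z = Σ e^(−Eᵢ/kT) = e^(−0) + e^(−2.6074) + e^(−3.8098) = 1.0000 + 0.073726 + 0.022153 = 1.0959.
⟨E⟩ = 0.041145 eV, ⟨E²⟩ = 0.019947 eV².
C_V/k_B = (⟨E²⟩ − ⟨E⟩²)/(kT)² = (0.019947 − 0.0016929)/0.026569 = 0.687.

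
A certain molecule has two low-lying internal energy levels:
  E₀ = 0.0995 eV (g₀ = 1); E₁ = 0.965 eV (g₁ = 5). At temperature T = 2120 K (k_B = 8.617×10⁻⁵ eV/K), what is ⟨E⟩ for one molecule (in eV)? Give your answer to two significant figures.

0.14 eV

k_BT = 8.617×10⁻⁵ × 2120 K = 0.1827 eV.
Eᵢ/kT = 0.5446, 5.282.
Z = Σ gᵢe^(−Eᵢ/kT) = 1·e^(−0.5446) + 5·e^(−5.282) = 0.5801 + 0.02541 = 0.6055.
⟨E⟩ = Σ Eᵢ gᵢe^(−Eᵢ/kT) / Z = (0.0995·0.5801 + 0.965·0.02541) / 0.6055 = 0.14 eV.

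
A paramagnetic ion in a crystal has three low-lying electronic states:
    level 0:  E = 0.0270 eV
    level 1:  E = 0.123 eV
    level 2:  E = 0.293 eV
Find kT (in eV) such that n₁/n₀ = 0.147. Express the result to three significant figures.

0.0501 eV

n₁/n₀ = exp[−(E₁−E₀)/kT] = 0.147.
⇒ (E₁−E₀)/kT = ln(1/0.147) = ln(6.8027) = 1.9173.
kT = 0.0960 eV / 1.9173 = 0.0501 eV.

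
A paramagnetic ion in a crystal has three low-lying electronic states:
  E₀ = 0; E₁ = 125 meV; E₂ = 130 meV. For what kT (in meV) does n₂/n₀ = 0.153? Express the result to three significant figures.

n₂/n₀ = exp[−(E₂−E₀)/kT] = 0.153.
⇒ (E₂−E₀)/kT = ln(1/0.153) = ln(6.5359) = 1.8773.
kT = 130 meV / 1.8773 = 69.2 meV.

69.2 meV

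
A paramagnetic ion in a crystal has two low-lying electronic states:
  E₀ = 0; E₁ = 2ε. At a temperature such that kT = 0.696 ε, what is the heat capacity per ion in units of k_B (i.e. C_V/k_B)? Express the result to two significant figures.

0.42

Eᵢ/kT = 0, 2.874.
Z = Σ e^(−Eᵢ/kT) = e^(−0) + e^(−2.874) = 1.000 + 0.05647 = 1.056.
⟨E⟩ = 0.1070 ε, ⟨E²⟩ = 0.2139 ε².
C_V/k_B = (⟨E²⟩ − ⟨E⟩²)/(kT)² = (0.2139 − 0.01145)/0.4844 = 0.42.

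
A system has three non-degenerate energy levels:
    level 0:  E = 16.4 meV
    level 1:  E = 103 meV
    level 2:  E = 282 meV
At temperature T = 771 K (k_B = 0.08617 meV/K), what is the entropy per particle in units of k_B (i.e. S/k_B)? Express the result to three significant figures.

0.586

k_BT = 0.08617 × 771 K = 66.437 meV.
Eᵢ/kT = 0.24685, 1.5503, 4.2446.
Z = Σ e^(−Eᵢ/kT) = e^(−0.24685) + e^(−1.5503) + e^(−4.2446) = 0.78126 + 0.21218 + 0.014341 = 1.0078.
⟨E⟩ = Σ EᵢPᵢ = 38.412 meV.
S/k_B = ln Z + ⟨E⟩/kT = ln(1.0078) + 38.412/66.437 = 0.0077697 + 0.57817 = 0.586.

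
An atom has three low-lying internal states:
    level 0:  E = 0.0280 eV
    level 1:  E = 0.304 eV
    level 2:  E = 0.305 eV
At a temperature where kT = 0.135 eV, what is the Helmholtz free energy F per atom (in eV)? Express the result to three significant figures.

-0.00298 eV

Eᵢ/kT = 0.20741, 2.2519, 2.2593.
Z = Σ e^(−Eᵢ/kT) = e^(−0.20741) + e^(−2.2519) + e^(−2.2593) = 0.81269 + 0.10520 + 0.10442 = 1.0223.
F = −kT ln Z = −0.135 × ln(1.0223) = −0.135 × 0.022055 = -0.00298 eV.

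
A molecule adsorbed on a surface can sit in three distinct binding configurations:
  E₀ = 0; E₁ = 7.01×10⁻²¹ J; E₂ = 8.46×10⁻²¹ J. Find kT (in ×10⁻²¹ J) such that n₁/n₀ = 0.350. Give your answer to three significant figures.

n₁/n₀ = exp[−(E₁−E₀)/kT] = 0.350.
⇒ (E₁−E₀)/kT = ln(1/0.350) = ln(2.8571) = 1.0498.
kT = 7.01 ×10⁻²¹ J / 1.0498 = 6.68 ×10⁻²¹ J.

6.68 ×10⁻²¹ J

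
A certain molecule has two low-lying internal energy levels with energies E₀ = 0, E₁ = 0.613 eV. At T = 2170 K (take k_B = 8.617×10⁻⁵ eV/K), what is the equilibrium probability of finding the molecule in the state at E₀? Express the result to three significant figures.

k_BT = 8.617×10⁻⁵ × 2170 K = 0.18699 eV.
Eᵢ/kT = 0, 3.2783.
Z = Σ e^(−Eᵢ/kT) = e^(−0) + e^(−3.2783) = 1.0000 + 0.037692 = 1.0377.
P₀ = e^(−E₀/kT) / Z = 1.0000/1.0377 = 0.964.

0.964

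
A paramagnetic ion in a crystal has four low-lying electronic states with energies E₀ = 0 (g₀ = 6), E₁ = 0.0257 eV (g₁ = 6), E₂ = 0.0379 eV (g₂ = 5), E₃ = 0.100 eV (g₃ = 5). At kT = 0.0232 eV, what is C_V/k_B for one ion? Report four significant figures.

Eᵢ/kT = 0, 1.10776, 1.63362, 4.31034.
Z = Σ gᵢe^(−Eᵢ/kT) = 6·e^(−0) + 6·e^(−1.10776) + 5·e^(−1.63362) + 5·e^(−4.31034) = 6.00000 + 1.98179 + 0.976108 + 0.0671449 = 9.02504.
⟨E⟩ = 0.0104865 eV, ⟨E²⟩ = 0.000374790 eV².
C_V/k_B = (⟨E²⟩ − ⟨E⟩²)/(kT)² = (0.000374790 − 0.000109967)/0.000538240 = 0.4920.

0.4920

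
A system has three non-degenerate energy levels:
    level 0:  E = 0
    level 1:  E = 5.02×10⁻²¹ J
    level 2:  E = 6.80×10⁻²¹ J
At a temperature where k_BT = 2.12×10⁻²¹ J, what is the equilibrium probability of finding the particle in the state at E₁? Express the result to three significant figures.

Eᵢ/kT = 0, 2.3679, 3.2075.
Z = Σ e^(−Eᵢ/kT) = e^(−0) + e^(−2.3679) + e^(−3.2075) = 1.0000 + 0.093677 + 0.040458 = 1.1341.
P₁ = e^(−E₁/kT) / Z = 0.093677/1.1341 = 0.0826.

0.0826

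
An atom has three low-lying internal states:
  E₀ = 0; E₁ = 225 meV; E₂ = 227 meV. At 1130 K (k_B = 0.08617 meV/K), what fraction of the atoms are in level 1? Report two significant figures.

0.083

k_BT = 0.08617 × 1130 K = 97.37 meV.
Eᵢ/kT = 0, 2.311, 2.331.
Z = Σ e^(−Eᵢ/kT) = e^(−0) + e^(−2.311) + e^(−2.331) = 1.000 + 0.09916 + 0.09720 = 1.196.
P₁ = e^(−E₁/kT) / Z = 0.09916/1.196 = 0.083.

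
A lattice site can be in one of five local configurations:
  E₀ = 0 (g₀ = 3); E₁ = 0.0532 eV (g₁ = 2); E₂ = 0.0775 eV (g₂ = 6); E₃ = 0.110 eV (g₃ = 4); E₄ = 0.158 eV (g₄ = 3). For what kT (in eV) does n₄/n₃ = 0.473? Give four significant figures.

0.1041 eV

n₄/n₃ = (g₄/g₃) exp[−(E₄−E₃)/kT] = 0.473.
⇒ (E₄−E₃)/kT = ln((3/4)/0.473) = ln(1.58562) = 0.460975.
kT = 0.048 eV / 0.460975 = 0.1041 eV.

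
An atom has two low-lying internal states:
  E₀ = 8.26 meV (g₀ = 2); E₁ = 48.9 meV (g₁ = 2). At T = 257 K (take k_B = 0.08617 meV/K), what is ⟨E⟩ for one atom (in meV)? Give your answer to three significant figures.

13.9 meV

k_BT = 0.08617 × 257 K = 22.146 meV.
Eᵢ/kT = 0.37298, 2.2081.
Z = Σ gᵢe^(−Eᵢ/kT) = 2·e^(−0.37298) + 2·e^(−2.2081) = 1.3774 + 0.21982 = 1.5972.
⟨E⟩ = Σ Eᵢ gᵢe^(−Eᵢ/kT) / Z = (8.26·1.3774 + 48.9·0.21982) / 1.5972 = 13.9 meV.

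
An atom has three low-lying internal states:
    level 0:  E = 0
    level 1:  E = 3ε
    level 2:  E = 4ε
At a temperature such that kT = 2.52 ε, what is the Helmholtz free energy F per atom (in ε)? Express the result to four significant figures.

-1.036 ε

Eᵢ/kT = 0, 1.19048, 1.58730.
Z = Σ e^(−Eᵢ/kT) = e^(−0) + e^(−1.19048) + e^(−1.58730) = 1.00000 + 0.304075 + 0.204477 = 1.50855.
F = −kT ln Z = −2.52 × ln(1.50855) = −2.52 × 0.411149 = -1.036 ε.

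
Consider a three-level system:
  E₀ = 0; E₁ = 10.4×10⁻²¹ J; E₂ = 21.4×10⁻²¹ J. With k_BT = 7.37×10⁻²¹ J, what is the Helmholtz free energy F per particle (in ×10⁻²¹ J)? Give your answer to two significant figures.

-1.9 ×10⁻²¹ J

Eᵢ/kT = 0, 1.411, 2.904.
Z = Σ e^(−Eᵢ/kT) = e^(−0) + e^(−1.411) + e^(−2.904) = 1.000 + 0.2439 + 0.05480 = 1.299.
F = −kT ln Z = −7.37 × ln(1.299) = −7.37 × 0.2616 = -1.9 ×10⁻²¹ J.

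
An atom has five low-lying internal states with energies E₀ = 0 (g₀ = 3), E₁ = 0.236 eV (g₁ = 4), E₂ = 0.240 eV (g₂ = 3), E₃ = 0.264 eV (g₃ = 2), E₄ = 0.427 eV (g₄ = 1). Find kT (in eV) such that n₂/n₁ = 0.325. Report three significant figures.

n₂/n₁ = (g₂/g₁) exp[−(E₂−E₁)/kT] = 0.325.
⇒ (E₂−E₁)/kT = ln((3/4)/0.325) = ln(2.3077) = 0.83625.
kT = 0.004 eV / 0.83625 = 0.00478 eV.

0.00478 eV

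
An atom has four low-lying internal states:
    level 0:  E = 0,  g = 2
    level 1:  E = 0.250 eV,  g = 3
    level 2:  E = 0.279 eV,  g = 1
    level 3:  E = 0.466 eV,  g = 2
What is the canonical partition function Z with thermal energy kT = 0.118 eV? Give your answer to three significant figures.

Eᵢ/kT = 0, 2.1186, 2.3644, 3.9492.
Z = Σ gᵢe^(−Eᵢ/kT) = 2·e^(−0) + 3·e^(−2.1186) + 1·e^(−2.3644) + 2·e^(−3.9492) = 2.0000 + 0.36060 + 0.094006 + 0.038540 = 2.4931.

Z = 2.49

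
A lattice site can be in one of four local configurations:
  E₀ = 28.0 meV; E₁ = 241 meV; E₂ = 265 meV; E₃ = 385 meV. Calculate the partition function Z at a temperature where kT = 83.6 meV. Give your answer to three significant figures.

Eᵢ/kT = 0.33493, 2.8828, 3.1699, 4.6053.
Z = Σ e^(−Eᵢ/kT) = e^(−0.33493) + e^(−2.8828) + e^(−3.1699) + e^(−4.6053) = 0.71539 + 0.055978 + 0.042008 + 0.0099987 = 0.82337.

Z = 0.823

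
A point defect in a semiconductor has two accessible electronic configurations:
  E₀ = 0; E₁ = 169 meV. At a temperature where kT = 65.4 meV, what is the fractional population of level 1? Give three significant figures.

0.0702

Eᵢ/kT = 0, 2.5841.
Z = Σ e^(−Eᵢ/kT) = e^(−0) + e^(−2.5841) = 1.0000 + 0.075464 = 1.0755.
P₁ = e^(−E₁/kT) / Z = 0.075464/1.0755 = 0.0702.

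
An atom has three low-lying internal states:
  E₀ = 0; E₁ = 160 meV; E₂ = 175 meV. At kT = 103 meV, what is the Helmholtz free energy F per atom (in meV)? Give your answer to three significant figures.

Eᵢ/kT = 0, 1.5534, 1.6990.
Z = Σ e^(−Eᵢ/kT) = e^(−0) + e^(−1.5534) + e^(−1.6990) = 1.0000 + 0.21153 + 0.18287 = 1.3944.
F = −kT ln Z = −103 × ln(1.3944) = −103 × 0.33246 = -34.2 meV.

-34.2 meV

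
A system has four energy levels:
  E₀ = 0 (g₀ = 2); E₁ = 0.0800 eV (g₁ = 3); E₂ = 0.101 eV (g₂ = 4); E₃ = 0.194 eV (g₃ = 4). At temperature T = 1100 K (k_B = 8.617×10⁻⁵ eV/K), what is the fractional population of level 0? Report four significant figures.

k_BT = 8.617×10⁻⁵ × 1100 K = 0.0947870 eV.
Eᵢ/kT = 0, 0.843998, 1.06555, 2.04669.
Z = Σ gᵢe^(−Eᵢ/kT) = 2·e^(−0) + 3·e^(−0.843998) + 4·e^(−1.06555) + 4·e^(−2.04669) = 2.00000 + 1.28996 + 1.37815 + 0.516647 = 5.18476.
P₀ = g₀ e^(−E₀/kT) / Z = 2.00000/5.18476 = 0.3857.

0.3857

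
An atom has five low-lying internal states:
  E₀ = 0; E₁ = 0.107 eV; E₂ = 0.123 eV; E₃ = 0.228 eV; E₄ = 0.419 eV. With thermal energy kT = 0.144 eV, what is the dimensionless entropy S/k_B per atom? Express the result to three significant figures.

Eᵢ/kT = 0, 0.74306, 0.85417, 1.5833, 2.9097.
Z = Σ e^(−Eᵢ/kT) = e^(−0) + e^(−0.74306) + e^(−0.85417) + e^(−1.5833) + e^(−2.9097) = 1.0000 + 0.47566 + 0.42564 + 0.20530 + 0.054492 = 2.1611.
⟨E⟩ = Σ EᵢPᵢ = 0.080001 eV.
S/k_B = ln Z + ⟨E⟩/kT = ln(2.1611) + 0.080001/0.144 = 0.77062 + 0.55556 = 1.33.

1.33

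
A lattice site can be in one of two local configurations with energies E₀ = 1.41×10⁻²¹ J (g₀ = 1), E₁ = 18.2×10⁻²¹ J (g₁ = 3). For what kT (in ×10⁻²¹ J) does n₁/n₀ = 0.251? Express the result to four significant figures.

6.768 ×10⁻²¹ J

n₁/n₀ = (g₁/g₀) exp[−(E₁−E₀)/kT] = 0.251.
⇒ (E₁−E₀)/kT = ln((3/1)/0.251) = ln(11.9522) = 2.48092.
kT = 16.79 ×10⁻²¹ J / 2.48092 = 6.768 ×10⁻²¹ J.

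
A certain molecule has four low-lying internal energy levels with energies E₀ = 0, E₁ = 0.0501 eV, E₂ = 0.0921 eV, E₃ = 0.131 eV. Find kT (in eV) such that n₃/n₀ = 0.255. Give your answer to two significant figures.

0.096 eV

n₃/n₀ = exp[−(E₃−E₀)/kT] = 0.255.
⇒ (E₃−E₀)/kT = ln(1/0.255) = ln(3.922) = 1.367.
kT = 0.131 eV / 1.367 = 0.096 eV.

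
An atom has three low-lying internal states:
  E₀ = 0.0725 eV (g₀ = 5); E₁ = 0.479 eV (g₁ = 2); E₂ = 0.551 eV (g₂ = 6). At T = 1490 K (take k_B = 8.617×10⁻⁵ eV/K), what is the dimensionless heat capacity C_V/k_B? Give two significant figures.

k_BT = 8.617×10⁻⁵ × 1490 K = 0.1284 eV.
Eᵢ/kT = 0.5646, 3.731, 4.291.
Z = Σ gᵢe^(−Eᵢ/kT) = 5·e^(−0.5646) + 2·e^(−3.731) + 6·e^(−4.291) = 2.843 + 0.04794 + 0.08215 = 2.973.
⟨E⟩ = 0.09228 eV, ⟨E²⟩ = 0.01712 eV².
C_V/k_B = (⟨E²⟩ − ⟨E⟩²)/(kT)² = (0.01712 − 0.008516)/0.01649 = 0.52.

0.52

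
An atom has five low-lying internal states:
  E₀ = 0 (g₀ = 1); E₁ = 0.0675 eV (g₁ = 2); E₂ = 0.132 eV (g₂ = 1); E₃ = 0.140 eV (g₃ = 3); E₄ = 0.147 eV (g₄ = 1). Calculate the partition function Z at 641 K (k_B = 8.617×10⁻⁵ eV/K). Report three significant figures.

Z = 1.99

k_BT = 8.617×10⁻⁵ × 641 K = 0.055235 eV.
Eᵢ/kT = 0, 1.2221, 2.3898, 2.5346, 2.6614.
Z = Σ gᵢe^(−Eᵢ/kT) = 1·e^(−0) + 2·e^(−1.2221) + 1·e^(−2.3898) + 3·e^(−2.5346) + 1·e^(−2.6614) = 1.0000 + 0.58922 + 0.091648 + 0.23788 + 0.069850 = 1.9886.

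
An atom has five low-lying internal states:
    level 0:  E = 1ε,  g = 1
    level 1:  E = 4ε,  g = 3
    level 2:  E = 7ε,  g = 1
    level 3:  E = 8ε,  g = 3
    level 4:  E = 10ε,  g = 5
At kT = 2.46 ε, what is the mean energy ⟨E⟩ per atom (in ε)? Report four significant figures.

3.443 ε

Eᵢ/kT = 0.406504, 1.62602, 2.84553, 3.25203, 4.06504.
Z = Σ gᵢe^(−Eᵢ/kT) = 1·e^(−0.406504) + 3·e^(−1.62602) + 1·e^(−2.84553) + 3·e^(−3.25203) + 5·e^(−4.06504) = 0.665974 + 0.590133 + 0.0581035 + 0.116087 + 0.0858115 = 1.51611.
⟨E⟩ = Σ Eᵢ gᵢe^(−Eᵢ/kT) / Z = (1·0.665974 + 4·0.590133 + 7·0.0581035 + 8·0.116087 + 10·0.0858115) / 1.51611 = 3.443 ε.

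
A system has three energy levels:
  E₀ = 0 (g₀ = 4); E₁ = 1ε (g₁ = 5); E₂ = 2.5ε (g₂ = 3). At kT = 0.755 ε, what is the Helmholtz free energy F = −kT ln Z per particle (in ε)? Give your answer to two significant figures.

Eᵢ/kT = 0, 1.325, 3.311.
Z = Σ gᵢe^(−Eᵢ/kT) = 4·e^(−0) + 5·e^(−1.325) + 3·e^(−3.311) = 4.000 + 1.329 + 0.1094 = 5.438.
F = −kT ln Z = −0.755 × ln(5.438) = −0.755 × 1.693 = -1.3 ε.

-1.3 ε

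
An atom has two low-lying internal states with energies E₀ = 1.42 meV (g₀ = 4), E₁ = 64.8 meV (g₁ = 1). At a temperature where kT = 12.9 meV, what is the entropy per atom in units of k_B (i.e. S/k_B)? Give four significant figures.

Eᵢ/kT = 0.110078, 5.02326.
Z = Σ gᵢe^(−Eᵢ/kT) = 4·e^(−0.110078) + 1·e^(−5.02326) = 3.58306 + 0.00658303 = 3.58964.
⟨E⟩ = Σ EᵢPᵢ = 1.53623 meV.
S/k_B = ln Z + ⟨E⟩/kT = ln(3.58964) + 1.53623/12.9 = 1.27805 + 0.119088 = 1.397.

1.397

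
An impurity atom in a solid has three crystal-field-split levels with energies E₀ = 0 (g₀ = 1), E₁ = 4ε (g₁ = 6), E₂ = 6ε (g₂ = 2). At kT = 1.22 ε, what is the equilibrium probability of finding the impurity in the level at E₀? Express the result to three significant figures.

0.806

Eᵢ/kT = 0, 3.2787, 4.9180.
Z = Σ gᵢe^(−Eᵢ/kT) = 1·e^(−0) + 6·e^(−3.2787) + 2·e^(−4.9180) = 1.0000 + 0.22606 + 0.014627 = 1.2407.
P₀ = g₀ e^(−E₀/kT) / Z = 1.0000/1.2407 = 0.806.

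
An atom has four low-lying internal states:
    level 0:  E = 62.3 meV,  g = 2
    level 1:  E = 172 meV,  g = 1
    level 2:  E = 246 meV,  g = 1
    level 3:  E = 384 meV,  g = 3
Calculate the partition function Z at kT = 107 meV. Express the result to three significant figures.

Z = 1.50

Eᵢ/kT = 0.58224, 1.6075, 2.2991, 3.5888.
Z = Σ gᵢe^(−Eᵢ/kT) = 2·e^(−0.58224) + 1·e^(−1.6075) + 1·e^(−2.2991) + 3·e^(−3.5888) = 1.1173 + 0.20039 + 0.10035 + 0.082894 = 1.5009.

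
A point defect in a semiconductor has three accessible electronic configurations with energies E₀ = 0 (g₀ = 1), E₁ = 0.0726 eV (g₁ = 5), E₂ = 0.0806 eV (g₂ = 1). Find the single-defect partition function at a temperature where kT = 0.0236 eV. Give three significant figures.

Eᵢ/kT = 0, 3.0763, 3.4153.
Z = Σ gᵢe^(−Eᵢ/kT) = 1·e^(−0) + 5·e^(−3.0763) + 1·e^(−3.4153) = 1.0000 + 0.23065 + 0.032867 = 1.2635.

Z = 1.26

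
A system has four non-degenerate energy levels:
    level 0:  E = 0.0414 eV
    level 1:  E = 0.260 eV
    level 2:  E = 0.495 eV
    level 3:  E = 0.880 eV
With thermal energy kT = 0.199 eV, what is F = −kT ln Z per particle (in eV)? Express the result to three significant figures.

-0.0326 eV

Eᵢ/kT = 0.20804, 1.3065, 2.4874, 4.4221.
Z = Σ e^(−Eᵢ/kT) = e^(−0.20804) + e^(−1.3065) + e^(−2.4874) + e^(−4.4221) = 0.81217 + 0.27077 + 0.083126 + 0.012009 = 1.1781.
F = −kT ln Z = −0.199 × ln(1.1781) = −0.199 × 0.16390 = -0.0326 eV.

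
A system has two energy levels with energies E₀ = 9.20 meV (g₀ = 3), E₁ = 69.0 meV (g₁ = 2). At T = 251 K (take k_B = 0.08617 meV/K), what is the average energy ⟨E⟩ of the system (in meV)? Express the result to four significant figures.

k_BT = 0.08617 × 251 K = 21.6287 meV.
Eᵢ/kT = 0.425361, 3.19021.
Z = Σ gᵢe^(−Eᵢ/kT) = 3·e^(−0.425361) + 2·e^(−3.19021) = 1.96060 + 0.0823265 = 2.04293.
⟨E⟩ = Σ Eᵢ gᵢe^(−Eᵢ/kT) / Z = (9.20·1.96060 + 69.0·0.0823265) / 2.04293 = 11.61 meV.

11.61 meV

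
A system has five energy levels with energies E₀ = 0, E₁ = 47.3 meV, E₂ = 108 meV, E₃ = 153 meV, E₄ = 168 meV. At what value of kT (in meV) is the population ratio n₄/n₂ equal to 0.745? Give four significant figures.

203.8 meV

n₄/n₂ = exp[−(E₄−E₂)/kT] = 0.745.
⇒ (E₄−E₂)/kT = ln(1/0.745) = ln(1.34228) = 0.294370.
kT = 60 meV / 0.294370 = 203.8 meV.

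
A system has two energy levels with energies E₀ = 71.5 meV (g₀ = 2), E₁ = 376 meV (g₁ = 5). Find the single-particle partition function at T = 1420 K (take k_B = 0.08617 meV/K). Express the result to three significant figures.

k_BT = 0.08617 × 1420 K = 122.36 meV.
Eᵢ/kT = 0.58434, 3.0729.
Z = Σ gᵢe^(−Eᵢ/kT) = 2·e^(−0.58434) + 5·e^(−3.0729) = 1.1149 + 0.23143 = 1.3463.

Z = 1.35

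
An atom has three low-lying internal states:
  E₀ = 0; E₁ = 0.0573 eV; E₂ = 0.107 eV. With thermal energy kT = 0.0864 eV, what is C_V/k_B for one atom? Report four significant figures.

Eᵢ/kT = 0, 0.663194, 1.23843.
Z = Σ e^(−Eᵢ/kT) = e^(−0) + e^(−0.663194) + e^(−1.23843) = 1.00000 + 0.515203 + 0.289839 = 1.80504.
⟨E⟩ = 0.0335360 eV, ⟨E²⟩ = 0.00277552 eV².
C_V/k_B = (⟨E²⟩ − ⟨E⟩²)/(kT)² = (0.00277552 − 0.00112466)/0.00746496 = 0.2211.

0.2211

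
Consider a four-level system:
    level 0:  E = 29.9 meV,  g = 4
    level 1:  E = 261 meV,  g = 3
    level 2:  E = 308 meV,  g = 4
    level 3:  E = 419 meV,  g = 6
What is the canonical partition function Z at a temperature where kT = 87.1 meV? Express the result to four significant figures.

Z = 3.153

Eᵢ/kT = 0.343284, 2.99656, 3.53617, 4.81056.
Z = Σ gᵢe^(−Eᵢ/kT) = 4·e^(−0.343284) + 3·e^(−2.99656) + 4·e^(−3.53617) + 6·e^(−4.81056) = 2.83775 + 0.149876 + 0.116499 + 0.0488598 = 3.15298.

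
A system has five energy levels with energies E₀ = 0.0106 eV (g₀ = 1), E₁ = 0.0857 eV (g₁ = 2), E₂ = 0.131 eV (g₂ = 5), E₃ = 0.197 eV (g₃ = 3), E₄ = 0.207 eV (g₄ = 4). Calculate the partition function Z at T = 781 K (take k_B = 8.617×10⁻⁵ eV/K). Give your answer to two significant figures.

Z = 2.5

k_BT = 8.617×10⁻⁵ × 781 K = 0.06730 eV.
Eᵢ/kT = 0.1575, 1.273, 1.947, 2.927, 3.076.
Z = Σ gᵢe^(−Eᵢ/kT) = 1·e^(−0.1575) + 2·e^(−1.273) + 5·e^(−1.947) + 3·e^(−2.927) + 4·e^(−3.076) = 0.8543 + 0.5600 + 0.7135 + 0.1607 + 0.1846 = 2.473.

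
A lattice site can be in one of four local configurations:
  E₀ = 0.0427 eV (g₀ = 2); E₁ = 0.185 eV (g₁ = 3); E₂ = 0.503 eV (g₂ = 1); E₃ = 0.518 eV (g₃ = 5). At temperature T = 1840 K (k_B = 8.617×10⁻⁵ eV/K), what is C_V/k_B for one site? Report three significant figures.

0.723

k_BT = 8.617×10⁻⁵ × 1840 K = 0.15855 eV.
Eᵢ/kT = 0.26932, 1.1668, 3.1725, 3.2671.
Z = Σ gᵢe^(−Eᵢ/kT) = 2·e^(−0.26932) + 3·e^(−1.1668) + 1·e^(−3.1725) + 5·e^(−3.2671) = 1.5278 + 0.93409 + 0.041899 + 0.19058 = 2.6944.
⟨E⟩ = 0.13281 eV, ⟨E²⟩ = 0.035812 eV².
C_V/k_B = (⟨E²⟩ − ⟨E⟩²)/(kT)² = (0.035812 − 0.017638)/0.025138 = 0.723.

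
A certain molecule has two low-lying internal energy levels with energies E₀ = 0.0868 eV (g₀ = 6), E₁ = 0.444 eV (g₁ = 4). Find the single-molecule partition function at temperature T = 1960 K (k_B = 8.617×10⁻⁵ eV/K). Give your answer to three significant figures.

k_BT = 8.617×10⁻⁵ × 1960 K = 0.16889 eV.
Eᵢ/kT = 0.51394, 2.6289.
Z = Σ gᵢe^(−Eᵢ/kT) = 6·e^(−0.51394) + 4·e^(−2.6289) = 3.5888 + 0.28863 = 3.8774.

Z = 3.88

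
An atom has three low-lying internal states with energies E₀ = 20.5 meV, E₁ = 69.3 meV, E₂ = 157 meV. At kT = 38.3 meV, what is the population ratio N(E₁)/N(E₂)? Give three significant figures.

n₁/n₂ = exp[−(E₁−E₂)/kT] = exp(−(-87.7 meV)/(38.3 meV)) = exp(2.2898) = 9.87.

9.87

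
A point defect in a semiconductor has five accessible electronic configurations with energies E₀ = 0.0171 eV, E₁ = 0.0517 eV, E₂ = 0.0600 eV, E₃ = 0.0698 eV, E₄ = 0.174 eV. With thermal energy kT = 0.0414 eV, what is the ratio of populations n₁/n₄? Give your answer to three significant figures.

n₁/n₄ = exp[−(E₁−E₄)/kT] = exp(−(-0.1223 eV)/(0.0414 eV)) = exp(2.9541) = 19.2.

19.2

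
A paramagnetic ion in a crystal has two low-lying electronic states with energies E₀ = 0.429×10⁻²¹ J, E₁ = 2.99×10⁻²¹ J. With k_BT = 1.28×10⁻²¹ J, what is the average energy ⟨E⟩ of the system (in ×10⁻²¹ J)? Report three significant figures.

Eᵢ/kT = 0.33516, 2.3359.
Z = Σ e^(−Eᵢ/kT) = e^(−0.33516) + e^(−2.3359) = 0.71522 + 0.096723 = 0.81194.
⟨E⟩ = Σ Eᵢ e^(−Eᵢ/kT) / Z = (0.429·0.71522 + 2.99·0.096723) / 0.81194 = 0.734 ×10⁻²¹ J.

0.734 ×10⁻²¹ J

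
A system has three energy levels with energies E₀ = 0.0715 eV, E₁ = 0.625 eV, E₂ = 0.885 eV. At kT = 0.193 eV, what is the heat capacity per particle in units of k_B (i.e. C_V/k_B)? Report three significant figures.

0.637

Eᵢ/kT = 0.37047, 3.2383, 4.5855.
Z = Σ e^(−Eᵢ/kT) = e^(−0.37047) + e^(−3.2383) + e^(−4.5855) = 0.69041 + 0.039231 + 0.010199 = 0.73984.
⟨E⟩ = 0.11206 eV, ⟨E²⟩ = 0.036281 eV².
C_V/k_B = (⟨E²⟩ − ⟨E⟩²)/(kT)² = (0.036281 − 0.012557)/0.037249 = 0.637.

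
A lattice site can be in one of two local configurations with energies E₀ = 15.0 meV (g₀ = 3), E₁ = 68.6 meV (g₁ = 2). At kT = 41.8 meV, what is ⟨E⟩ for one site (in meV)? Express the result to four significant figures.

Eᵢ/kT = 0.358852, 1.64115.
Z = Σ gᵢe^(−Eᵢ/kT) = 3·e^(−0.358852) + 2·e^(−1.64115) = 2.09543 + 0.387514 = 2.48294.
⟨E⟩ = Σ Eᵢ gᵢe^(−Eᵢ/kT) / Z = (15.0·2.09543 + 68.6·0.387514) / 2.48294 = 23.37 meV.

23.37 meV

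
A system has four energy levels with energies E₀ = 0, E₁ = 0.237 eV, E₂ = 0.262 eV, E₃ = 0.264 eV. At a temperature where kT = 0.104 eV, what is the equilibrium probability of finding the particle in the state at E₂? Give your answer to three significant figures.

0.0638

Eᵢ/kT = 0, 2.2788, 2.5192, 2.5385.
Z = Σ e^(−Eᵢ/kT) = e^(−0) + e^(−2.2788) + e^(−2.5192) + e^(−2.5385) = 1.0000 + 0.10241 + 0.080524 + 0.078985 = 1.2619.
P₂ = e^(−E₂/kT) / Z = 0.080524/1.2619 = 0.0638.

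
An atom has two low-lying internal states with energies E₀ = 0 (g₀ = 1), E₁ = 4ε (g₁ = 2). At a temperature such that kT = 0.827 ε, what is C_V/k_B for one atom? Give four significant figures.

Eᵢ/kT = 0, 4.83676.
Z = Σ gᵢe^(−Eᵢ/kT) = 1·e^(−0) + 2·e^(−4.83676) = 1.00000 + 0.0158654 = 1.01587.
⟨E⟩ = 0.0624702 ε, ⟨E²⟩ = 0.249881 ε².
C_V/k_B = (⟨E²⟩ − ⟨E⟩²)/(kT)² = (0.249881 − 0.00390253)/0.683929 = 0.3597.

0.3597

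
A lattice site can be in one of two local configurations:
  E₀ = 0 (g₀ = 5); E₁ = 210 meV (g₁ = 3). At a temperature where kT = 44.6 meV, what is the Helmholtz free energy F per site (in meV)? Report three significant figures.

Eᵢ/kT = 0, 4.7085.
Z = Σ gᵢe^(−Eᵢ/kT) = 5·e^(−0) + 3·e^(−4.7085) = 5.0000 + 0.027055 = 5.0271.
F = −kT ln Z = −44.6 × ln(5.0271) = −44.6 × 1.6148 = -72.0 meV.

-72.0 meV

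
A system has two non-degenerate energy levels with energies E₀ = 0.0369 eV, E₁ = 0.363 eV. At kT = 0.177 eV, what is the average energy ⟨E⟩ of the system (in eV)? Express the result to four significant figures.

Eᵢ/kT = 0.208475, 2.05085.
Z = Σ e^(−Eᵢ/kT) = e^(−0.208475) + e^(−2.05085) = 0.811821 + 0.128626 = 0.940447.
⟨E⟩ = Σ Eᵢ e^(−Eᵢ/kT) / Z = (0.0369·0.811821 + 0.363·0.128626) / 0.940447 = 0.08150 eV.

0.08150 eV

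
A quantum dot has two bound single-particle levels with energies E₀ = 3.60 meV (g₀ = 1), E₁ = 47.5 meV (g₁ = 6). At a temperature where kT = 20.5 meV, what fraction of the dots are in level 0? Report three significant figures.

0.587

Eᵢ/kT = 0.17561, 2.3171.
Z = Σ gᵢe^(−Eᵢ/kT) = 1·e^(−0.17561) + 6·e^(−2.3171) = 0.83895 + 0.59135 = 1.4303.
P₀ = g₀ e^(−E₀/kT) / Z = 0.83895/1.4303 = 0.587.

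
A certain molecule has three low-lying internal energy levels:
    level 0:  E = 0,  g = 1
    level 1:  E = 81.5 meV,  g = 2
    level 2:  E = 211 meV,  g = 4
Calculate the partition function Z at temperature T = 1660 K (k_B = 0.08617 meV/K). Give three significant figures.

k_BT = 0.08617 × 1660 K = 143.04 meV.
Eᵢ/kT = 0, 0.56977, 1.4751.
Z = Σ gᵢe^(−Eᵢ/kT) = 1·e^(−0) + 2·e^(−0.56977) + 4·e^(−1.4751) = 1.0000 + 1.1313 + 0.91502 = 3.0463.

Z = 3.05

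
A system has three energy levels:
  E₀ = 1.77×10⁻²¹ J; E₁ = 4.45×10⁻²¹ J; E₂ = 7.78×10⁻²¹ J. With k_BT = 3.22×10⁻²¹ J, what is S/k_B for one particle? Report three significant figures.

0.873

Eᵢ/kT = 0.54969, 1.3820, 2.4161.
Z = Σ e^(−Eᵢ/kT) = e^(−0.54969) + e^(−1.3820) + e^(−2.4161) = 0.57713 + 0.25108 + 0.089269 = 0.91748.
⟨E⟩ = Σ EᵢPᵢ = 3.0882 ×10⁻²¹ J.
S/k_B = ln Z + ⟨E⟩/kT = ln(0.91748) + 3.0882/3.22 = -0.086124 + 0.95907 = 0.873.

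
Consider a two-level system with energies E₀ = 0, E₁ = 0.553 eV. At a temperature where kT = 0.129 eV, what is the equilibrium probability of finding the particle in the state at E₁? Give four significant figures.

0.01356

Eᵢ/kT = 0, 4.28682.
Z = Σ e^(−Eᵢ/kT) = e^(−0) + e^(−4.28682) = 1.00000 + 0.0137486 = 1.01375.
P₁ = e^(−E₁/kT) / Z = 0.0137486/1.01375 = 0.01356.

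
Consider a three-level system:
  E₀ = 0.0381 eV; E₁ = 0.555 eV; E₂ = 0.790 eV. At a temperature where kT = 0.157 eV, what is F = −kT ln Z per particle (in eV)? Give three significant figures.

Eᵢ/kT = 0.24268, 3.5350, 5.0318.
Z = Σ e^(−Eᵢ/kT) = e^(−0.24268) + e^(−3.5350) + e^(−5.0318) = 0.78452 + 0.029159 + 0.0065271 = 0.82021.
F = −kT ln Z = −0.157 × ln(0.82021) = −0.157 × -0.19819 = 0.0311 eV.

0.0311 eV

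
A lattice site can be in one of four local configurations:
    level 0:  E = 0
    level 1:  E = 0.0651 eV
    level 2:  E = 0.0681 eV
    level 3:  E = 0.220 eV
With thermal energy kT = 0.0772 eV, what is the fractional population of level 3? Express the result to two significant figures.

Eᵢ/kT = 0, 0.8433, 0.8821, 2.850.
Z = Σ e^(−Eᵢ/kT) = e^(−0) + e^(−0.8433) + e^(−0.8821) + e^(−2.850) = 1.000 + 0.4303 + 0.4139 + 0.05784 = 1.902.
P₃ = e^(−E₃/kT) / Z = 0.05784/1.902 = 0.030.

0.030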